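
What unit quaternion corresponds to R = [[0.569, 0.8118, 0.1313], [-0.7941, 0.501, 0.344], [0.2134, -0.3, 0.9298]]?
0.866 - 0.1859i - 0.0237j - 0.4636k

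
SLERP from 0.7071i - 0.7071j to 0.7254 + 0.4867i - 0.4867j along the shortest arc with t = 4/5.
0.6046 + 0.5632i - 0.5632j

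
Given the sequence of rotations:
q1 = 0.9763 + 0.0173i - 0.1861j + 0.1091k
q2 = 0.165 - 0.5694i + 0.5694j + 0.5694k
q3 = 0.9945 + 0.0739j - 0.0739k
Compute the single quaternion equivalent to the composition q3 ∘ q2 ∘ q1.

q2 · q1 = 0.2148 - 0.385i + 0.5972j + 0.67k
q3 · q2 · q1 = 0.219 - 0.2892i + 0.6382j + 0.6789k
0.219 - 0.2892i + 0.6382j + 0.6789k


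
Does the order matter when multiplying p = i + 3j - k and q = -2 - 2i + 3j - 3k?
Yes: pq = -10 - 8i - j + 11k ≠ -10 + 4i - 11j - 7k = qp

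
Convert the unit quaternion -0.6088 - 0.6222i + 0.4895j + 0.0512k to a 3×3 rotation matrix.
[[0.5155, -0.5468, -0.6597], [-0.6715, 0.2205, -0.7075], [0.5323, 0.8077, -0.2535]]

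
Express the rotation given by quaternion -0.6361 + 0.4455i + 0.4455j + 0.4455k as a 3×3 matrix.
[[0.2061, 0.9637, -0.1698], [-0.1698, 0.2061, 0.9637], [0.9637, -0.1698, 0.2061]]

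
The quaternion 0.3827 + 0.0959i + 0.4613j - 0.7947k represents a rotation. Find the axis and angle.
axis = (0.1038, 0.4993, -0.8602), θ = 3π/4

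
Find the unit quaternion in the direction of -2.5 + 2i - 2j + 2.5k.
-0.5522 + 0.4417i - 0.4417j + 0.5522k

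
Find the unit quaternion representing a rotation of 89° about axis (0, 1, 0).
0.7133 + 0.7009j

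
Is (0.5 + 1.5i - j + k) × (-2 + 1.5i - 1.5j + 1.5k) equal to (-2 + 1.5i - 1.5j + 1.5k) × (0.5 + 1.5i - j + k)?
No: pq = -6.25 - 2.25i + 0.5j - 2k ≠ -6.25 - 2.25i + 2j - 0.5k = qp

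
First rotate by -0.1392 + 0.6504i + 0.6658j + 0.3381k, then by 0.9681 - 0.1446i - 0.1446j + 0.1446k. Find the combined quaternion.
0.0067 + 0.5046i + 0.8076j + 0.305k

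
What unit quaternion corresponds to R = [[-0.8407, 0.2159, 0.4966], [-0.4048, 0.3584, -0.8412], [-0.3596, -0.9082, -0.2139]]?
0.2756 - 0.0608i + 0.7767j - 0.5631k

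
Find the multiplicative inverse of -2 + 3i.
-0.1538 - 0.2308i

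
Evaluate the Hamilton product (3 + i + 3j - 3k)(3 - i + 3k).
19 + 9i + 9j + 3k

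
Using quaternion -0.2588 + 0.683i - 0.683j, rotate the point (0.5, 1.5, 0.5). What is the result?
(-1.189, -0.189, -1.14)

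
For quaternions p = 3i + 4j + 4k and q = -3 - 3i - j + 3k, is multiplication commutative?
No: pq = 1 + 7i - 33j - 3k ≠ 1 - 25i + 9j - 21k = qp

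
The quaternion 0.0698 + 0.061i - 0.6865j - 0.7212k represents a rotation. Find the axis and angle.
axis = (0.0611, -0.6882, -0.723), θ = 172°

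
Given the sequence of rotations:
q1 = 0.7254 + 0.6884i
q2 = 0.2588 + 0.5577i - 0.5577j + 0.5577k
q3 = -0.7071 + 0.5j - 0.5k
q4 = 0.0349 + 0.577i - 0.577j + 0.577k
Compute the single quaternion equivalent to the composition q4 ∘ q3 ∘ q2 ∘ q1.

q2 · q1 = -0.1962 + 0.5827i - 0.0206j + 0.7885k
q3 · q2 · q1 = 0.5433 - 0.0281i - 0.3749j - 0.7508k
q4 · q3 · q2 · q1 = 0.2521 + 0.962i + 0.0904j + 0.0548k
0.2521 + 0.962i + 0.0904j + 0.0548k


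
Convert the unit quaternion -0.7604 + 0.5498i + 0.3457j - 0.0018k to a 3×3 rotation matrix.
[[0.761, 0.3774, -0.5277], [0.3829, 0.3954, 0.8349], [0.5238, -0.8374, 0.1564]]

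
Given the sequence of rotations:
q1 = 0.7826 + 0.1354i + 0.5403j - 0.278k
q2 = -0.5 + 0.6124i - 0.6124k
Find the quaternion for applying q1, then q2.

q2 · q1 = -0.6445 + 0.7424i - 0.1828j - 0.0094k
-0.6445 + 0.7424i - 0.1828j - 0.0094k


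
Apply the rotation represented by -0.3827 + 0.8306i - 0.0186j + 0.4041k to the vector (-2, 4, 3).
(1.825, -0.283, -5.059)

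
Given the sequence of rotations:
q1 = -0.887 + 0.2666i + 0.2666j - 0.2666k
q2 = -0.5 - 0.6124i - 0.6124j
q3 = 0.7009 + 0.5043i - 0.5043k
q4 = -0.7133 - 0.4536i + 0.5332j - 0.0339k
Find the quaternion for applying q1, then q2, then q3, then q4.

q2 · q1 = 0.77 + 0.5732i + 0.2466j + 0.1333k
q3 · q2 · q1 = 0.3179 + 0.9144i - 0.1834j - 0.1705k
q4 · q3 · q2 · q1 = 0.28 - 0.8936i + 0.192j - 0.2935k
0.28 - 0.8936i + 0.192j - 0.2935k


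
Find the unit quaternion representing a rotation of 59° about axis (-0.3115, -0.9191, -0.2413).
0.8704 - 0.1534i - 0.4526j - 0.1188k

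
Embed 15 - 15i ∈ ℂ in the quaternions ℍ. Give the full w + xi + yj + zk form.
15 - 15i + 0j + 0k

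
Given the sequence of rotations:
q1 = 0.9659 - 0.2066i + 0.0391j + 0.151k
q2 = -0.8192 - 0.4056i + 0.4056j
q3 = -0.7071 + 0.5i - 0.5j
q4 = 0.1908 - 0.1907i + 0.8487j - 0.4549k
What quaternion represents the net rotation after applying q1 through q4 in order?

q2 · q1 = -0.8909 - 0.1613i + 0.421j - 0.0558k
q3 · q2 · q1 = 0.9211 - 0.3035i + 0.1757j + 0.1693k
q4 · q3 · q2 · q1 = 0.0458 - 0.01i + 0.9856j - 0.1626k
0.0458 - 0.01i + 0.9856j - 0.1626k


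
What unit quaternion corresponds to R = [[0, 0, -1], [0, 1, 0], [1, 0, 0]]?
0.7071 - 0.7071j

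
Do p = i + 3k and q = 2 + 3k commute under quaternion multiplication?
No: pq = -9 + 2i - 3j + 6k ≠ -9 + 2i + 3j + 6k = qp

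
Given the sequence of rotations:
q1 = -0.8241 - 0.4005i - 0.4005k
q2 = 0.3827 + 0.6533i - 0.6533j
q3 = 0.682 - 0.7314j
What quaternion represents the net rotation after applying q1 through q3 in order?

q2 · q1 = -0.0537 - 0.43i + 0.8j - 0.4149k
q3 · q2 · q1 = 0.5485 + 0.0102i + 0.5849j - 0.5975k
0.5485 + 0.0102i + 0.5849j - 0.5975k


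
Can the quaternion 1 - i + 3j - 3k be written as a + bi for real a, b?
No. The quaternion 1 - i + 3j - 3k has j-coefficient y = 3 and k-coefficient z = -3, not both zero, so it does not lie in the complex subalgebra spanned by 1 and i.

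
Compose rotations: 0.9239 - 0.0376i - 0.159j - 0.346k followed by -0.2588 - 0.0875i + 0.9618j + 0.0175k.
-0.0834 - 0.4011i + 0.8988j + 0.1558k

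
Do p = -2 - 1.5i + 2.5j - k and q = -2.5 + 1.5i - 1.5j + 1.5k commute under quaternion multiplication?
No: pq = 12.5 + 3i - 2.5j - 2k ≠ 12.5 - 1.5i - 4j + k = qp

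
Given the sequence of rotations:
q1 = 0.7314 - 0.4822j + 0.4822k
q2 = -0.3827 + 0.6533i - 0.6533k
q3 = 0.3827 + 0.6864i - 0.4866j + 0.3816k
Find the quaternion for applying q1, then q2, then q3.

q2 · q1 = 0.0351 + 0.1628i - 0.1305j - 0.9774k
q3 · q2 · q1 = 0.2112 + 0.6118i + 0.666j - 0.371k
0.2112 + 0.6118i + 0.666j - 0.371k


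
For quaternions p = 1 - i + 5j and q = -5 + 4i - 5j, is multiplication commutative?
No: pq = 24 + 9i - 30j - 15k ≠ 24 + 9i - 30j + 15k = qp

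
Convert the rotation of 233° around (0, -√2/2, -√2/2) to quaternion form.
-0.4462 - 0.6328j - 0.6328k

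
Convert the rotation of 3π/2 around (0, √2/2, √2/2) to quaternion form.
-0.7071 + 0.5j + 0.5k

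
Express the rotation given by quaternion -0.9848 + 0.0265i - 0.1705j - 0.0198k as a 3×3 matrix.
[[0.9411, -0.048, 0.3348], [0.03, 0.9978, 0.0589], [-0.3369, -0.0454, 0.9405]]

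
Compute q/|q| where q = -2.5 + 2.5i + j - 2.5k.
-0.5625 + 0.5625i + 0.225j - 0.5625k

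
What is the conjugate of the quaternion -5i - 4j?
5i + 4j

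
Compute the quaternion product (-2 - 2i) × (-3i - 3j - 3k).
-6 + 6i + 12k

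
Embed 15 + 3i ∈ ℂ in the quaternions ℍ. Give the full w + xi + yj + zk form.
15 + 3i + 0j + 0k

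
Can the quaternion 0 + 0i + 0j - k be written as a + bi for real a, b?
No. The quaternion -k has j-coefficient y = 0 and k-coefficient z = -1, not both zero, so it does not lie in the complex subalgebra spanned by 1 and i.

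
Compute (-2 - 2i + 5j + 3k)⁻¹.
-0.0476 + 0.0476i - 0.119j - 0.0714k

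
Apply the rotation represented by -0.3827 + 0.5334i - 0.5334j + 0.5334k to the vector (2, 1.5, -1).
(-1.495, -2.001, -1.006)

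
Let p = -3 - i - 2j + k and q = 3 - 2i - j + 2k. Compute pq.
-15 - 3j - 6k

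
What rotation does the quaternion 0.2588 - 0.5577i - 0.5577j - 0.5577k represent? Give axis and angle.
axis = (-√3/3, -√3/3, -√3/3), θ = 5π/6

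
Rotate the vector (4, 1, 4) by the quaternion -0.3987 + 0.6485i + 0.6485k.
(4.517, -0.682, 3.483)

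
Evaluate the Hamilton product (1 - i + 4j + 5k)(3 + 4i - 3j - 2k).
29 + 8i + 27j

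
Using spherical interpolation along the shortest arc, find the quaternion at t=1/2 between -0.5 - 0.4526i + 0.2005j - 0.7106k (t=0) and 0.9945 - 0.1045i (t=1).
-0.8776 - 0.2044i + 0.1177j - 0.4173k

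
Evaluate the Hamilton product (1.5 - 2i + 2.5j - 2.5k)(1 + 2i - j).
8 - 1.5i - 4j - 5.5k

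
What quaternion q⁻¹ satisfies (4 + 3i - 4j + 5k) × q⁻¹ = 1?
0.0606 - 0.0455i + 0.0606j - 0.0758k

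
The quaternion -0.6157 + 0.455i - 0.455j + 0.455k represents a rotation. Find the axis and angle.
axis = (√3/3, -√3/3, √3/3), θ = 256°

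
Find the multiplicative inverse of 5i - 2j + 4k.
-0.1111i + 0.0444j - 0.0889k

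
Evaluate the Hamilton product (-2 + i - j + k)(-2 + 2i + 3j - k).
6 - 8i - j + 5k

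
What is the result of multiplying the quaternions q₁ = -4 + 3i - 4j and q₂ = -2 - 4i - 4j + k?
4 + 6i + 21j - 32k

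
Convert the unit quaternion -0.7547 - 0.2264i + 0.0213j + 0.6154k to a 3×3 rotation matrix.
[[0.2417, 0.9192, -0.3108], [-0.9385, 0.1401, -0.3155], [-0.2465, 0.3679, 0.8966]]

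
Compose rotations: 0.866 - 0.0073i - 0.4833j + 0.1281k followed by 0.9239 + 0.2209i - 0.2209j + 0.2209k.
0.6667 + 0.263i - 0.6677j + 0.2013k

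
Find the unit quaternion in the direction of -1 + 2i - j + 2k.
-0.3162 + 0.6325i - 0.3162j + 0.6325k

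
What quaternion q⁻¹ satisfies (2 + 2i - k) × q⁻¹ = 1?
0.2222 - 0.2222i + 0.1111k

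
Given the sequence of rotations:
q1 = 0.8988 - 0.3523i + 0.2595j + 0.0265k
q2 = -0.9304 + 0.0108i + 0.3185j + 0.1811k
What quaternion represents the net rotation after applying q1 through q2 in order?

q2 · q1 = -0.9199 + 0.2989i - 0.0193j + 0.2531k
-0.9199 + 0.2989i - 0.0193j + 0.2531k


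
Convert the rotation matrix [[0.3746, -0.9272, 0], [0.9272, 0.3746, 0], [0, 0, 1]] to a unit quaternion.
0.829 + 0.5592k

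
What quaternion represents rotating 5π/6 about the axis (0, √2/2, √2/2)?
0.2588 + 0.683j + 0.683k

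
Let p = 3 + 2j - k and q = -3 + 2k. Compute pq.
-7 + 4i - 6j + 9k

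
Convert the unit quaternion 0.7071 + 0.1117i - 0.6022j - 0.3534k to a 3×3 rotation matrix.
[[0.0249, 0.3652, -0.9306], [-0.6343, 0.7253, 0.2677], [0.7727, 0.5836, 0.2498]]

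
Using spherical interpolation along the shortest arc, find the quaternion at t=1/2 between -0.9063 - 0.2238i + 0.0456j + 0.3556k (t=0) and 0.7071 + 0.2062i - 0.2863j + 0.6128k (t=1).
-0.9371 - 0.2498i + 0.1928j - 0.1494k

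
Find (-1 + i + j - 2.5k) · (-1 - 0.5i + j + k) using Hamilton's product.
3 + 3i - 1.75j + 3k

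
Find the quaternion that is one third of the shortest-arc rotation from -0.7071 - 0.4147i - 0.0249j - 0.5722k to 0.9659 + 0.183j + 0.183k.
-0.8345 - 0.288i - 0.0824j - 0.4624k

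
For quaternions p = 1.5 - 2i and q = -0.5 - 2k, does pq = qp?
No: pq = -0.75 + i - 4j - 3k ≠ -0.75 + i + 4j - 3k = qp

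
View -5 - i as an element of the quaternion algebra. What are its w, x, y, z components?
-5 - i + 0j + 0k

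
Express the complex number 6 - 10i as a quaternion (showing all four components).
6 - 10i + 0j + 0k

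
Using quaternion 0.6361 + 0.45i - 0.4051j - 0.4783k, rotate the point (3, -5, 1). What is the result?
(-1.523, -3.792, -4.279)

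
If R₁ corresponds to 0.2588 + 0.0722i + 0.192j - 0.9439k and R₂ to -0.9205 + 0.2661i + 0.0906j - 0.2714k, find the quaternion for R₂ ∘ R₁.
-0.531 - 0.031i + 0.0783j + 0.8432k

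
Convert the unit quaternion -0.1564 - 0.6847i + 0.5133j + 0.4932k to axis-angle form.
axis = (-0.6932, 0.5197, 0.4993), θ = 198°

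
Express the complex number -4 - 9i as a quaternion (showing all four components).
-4 - 9i + 0j + 0k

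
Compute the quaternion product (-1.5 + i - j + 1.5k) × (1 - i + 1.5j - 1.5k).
3.25 + 1.75i - 3.25j + 4.25k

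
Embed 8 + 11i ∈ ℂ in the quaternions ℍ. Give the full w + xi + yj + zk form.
8 + 11i + 0j + 0k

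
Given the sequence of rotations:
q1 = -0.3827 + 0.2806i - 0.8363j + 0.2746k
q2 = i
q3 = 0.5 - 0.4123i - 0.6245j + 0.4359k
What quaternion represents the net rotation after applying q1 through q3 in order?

q2 · q1 = -0.2806 - 0.3827i - 0.2746j - 0.8363k
q3 · q2 · q1 = -0.105 + 0.5663i - 0.4737j - 0.6662k
-0.105 + 0.5663i - 0.4737j - 0.6662k


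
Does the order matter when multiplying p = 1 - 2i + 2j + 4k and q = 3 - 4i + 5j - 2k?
Yes: pq = -7 - 34i - 9j + 8k ≠ -7 + 14i + 31j + 12k = qp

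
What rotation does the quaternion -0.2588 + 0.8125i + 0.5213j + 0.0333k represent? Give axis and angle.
axis = (0.8412, 0.5397, 0.0345), θ = 7π/6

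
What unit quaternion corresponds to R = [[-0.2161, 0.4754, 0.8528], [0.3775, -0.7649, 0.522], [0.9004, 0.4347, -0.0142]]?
-0.0349 + 0.6251i + 0.3411j + 0.7012k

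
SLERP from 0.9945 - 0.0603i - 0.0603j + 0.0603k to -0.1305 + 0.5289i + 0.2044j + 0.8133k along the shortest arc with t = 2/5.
0.8363 - 0.3377i - 0.1589j - 0.4016k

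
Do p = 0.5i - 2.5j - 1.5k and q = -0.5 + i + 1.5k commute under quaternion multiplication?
No: pq = 1.75 - 4i - j + 3.25k ≠ 1.75 + 3.5i + 3.5j - 1.75k = qp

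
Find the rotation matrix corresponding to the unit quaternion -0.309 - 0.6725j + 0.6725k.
[[-0.809, 0.4156, 0.4156], [-0.4156, 0.0955, -0.9045], [-0.4156, -0.9045, 0.0955]]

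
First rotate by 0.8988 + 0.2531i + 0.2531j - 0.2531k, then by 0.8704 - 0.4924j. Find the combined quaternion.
0.9069 + 0.3449i - 0.2223j - 0.0957k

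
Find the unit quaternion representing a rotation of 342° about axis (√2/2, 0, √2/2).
-0.9877 + 0.1106i + 0.1106k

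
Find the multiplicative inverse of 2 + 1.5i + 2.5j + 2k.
0.1212 - 0.0909i - 0.1515j - 0.1212k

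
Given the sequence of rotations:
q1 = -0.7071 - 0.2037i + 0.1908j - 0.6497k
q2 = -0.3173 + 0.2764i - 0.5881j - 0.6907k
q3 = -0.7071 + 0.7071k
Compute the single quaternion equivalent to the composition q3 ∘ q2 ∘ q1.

q2 · q1 = -0.0559 + 0.3831i + 0.6756j + 0.6275k
q3 · q2 · q1 = -0.4042 - 0.7486i - 0.2068j - 0.4832k
-0.4042 - 0.7486i - 0.2068j - 0.4832k


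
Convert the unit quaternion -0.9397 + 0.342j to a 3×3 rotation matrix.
[[0.7661, 0, -0.6428], [0, 1, 0], [0.6428, 0, 0.7661]]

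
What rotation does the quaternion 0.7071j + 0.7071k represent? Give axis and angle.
axis = (0, √2/2, √2/2), θ = π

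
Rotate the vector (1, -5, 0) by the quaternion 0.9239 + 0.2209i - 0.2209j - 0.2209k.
(-0.748, -4.53, -2.218)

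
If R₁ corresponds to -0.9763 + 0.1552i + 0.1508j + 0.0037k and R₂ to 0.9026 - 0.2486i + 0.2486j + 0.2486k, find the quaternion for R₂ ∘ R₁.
-0.881 + 0.3462i - 0.0671j - 0.3154k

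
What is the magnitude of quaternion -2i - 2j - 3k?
√17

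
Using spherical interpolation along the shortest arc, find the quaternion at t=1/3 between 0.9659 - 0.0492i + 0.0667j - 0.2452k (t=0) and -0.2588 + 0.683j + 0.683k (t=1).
0.8492 - 0.0378i - 0.233j - 0.4724k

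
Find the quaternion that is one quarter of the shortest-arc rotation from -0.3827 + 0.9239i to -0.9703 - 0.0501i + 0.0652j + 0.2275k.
-0.6373 + 0.7669i + 0.021j + 0.0734k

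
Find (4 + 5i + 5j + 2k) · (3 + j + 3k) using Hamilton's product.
1 + 28i + 4j + 23k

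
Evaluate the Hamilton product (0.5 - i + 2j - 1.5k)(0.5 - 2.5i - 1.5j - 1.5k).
-1.5 - 7i + 2.5j + 5k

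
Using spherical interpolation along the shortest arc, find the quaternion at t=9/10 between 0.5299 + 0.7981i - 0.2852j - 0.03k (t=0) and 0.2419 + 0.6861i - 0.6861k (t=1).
0.2814 + 0.7196i - 0.0318j - 0.634k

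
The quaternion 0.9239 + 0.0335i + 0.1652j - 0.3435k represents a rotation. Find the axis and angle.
axis = (0.0876, 0.4317, -0.8977), θ = π/4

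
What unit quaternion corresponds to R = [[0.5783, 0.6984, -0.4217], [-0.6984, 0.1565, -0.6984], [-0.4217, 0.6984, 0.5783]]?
0.7604 + 0.4592i - 0.4592k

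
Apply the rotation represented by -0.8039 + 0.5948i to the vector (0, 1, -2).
(0, -1.62, -1.541)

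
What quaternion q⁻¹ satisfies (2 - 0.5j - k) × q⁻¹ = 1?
0.381 + 0.0952j + 0.1905k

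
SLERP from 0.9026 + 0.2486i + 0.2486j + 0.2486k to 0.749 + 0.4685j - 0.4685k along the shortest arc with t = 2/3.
0.8672 + 0.092i + 0.4255j - 0.2416k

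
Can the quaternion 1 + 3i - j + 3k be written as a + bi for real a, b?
No. The quaternion 1 + 3i - j + 3k has j-coefficient y = -1 and k-coefficient z = 3, not both zero, so it does not lie in the complex subalgebra spanned by 1 and i.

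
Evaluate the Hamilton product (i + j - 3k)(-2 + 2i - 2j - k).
-3 - 9i - 7j + 2k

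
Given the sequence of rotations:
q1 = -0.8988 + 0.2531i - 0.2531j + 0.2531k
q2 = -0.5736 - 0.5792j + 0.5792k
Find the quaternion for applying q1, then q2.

q2 · q1 = 0.2224 - 0.1452i + 0.8124j - 0.5192k
0.2224 - 0.1452i + 0.8124j - 0.5192k


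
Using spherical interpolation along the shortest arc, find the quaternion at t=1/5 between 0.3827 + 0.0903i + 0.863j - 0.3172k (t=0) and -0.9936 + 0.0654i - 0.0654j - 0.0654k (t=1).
0.5815 + 0.0624i + 0.7683j - 0.2601k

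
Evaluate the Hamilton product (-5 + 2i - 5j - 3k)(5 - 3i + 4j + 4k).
13 + 17i - 44j - 42k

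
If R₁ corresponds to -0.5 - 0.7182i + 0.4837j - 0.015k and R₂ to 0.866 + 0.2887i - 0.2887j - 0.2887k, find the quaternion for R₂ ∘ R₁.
-0.0903 - 0.6223i + 0.7749j + 0.0637k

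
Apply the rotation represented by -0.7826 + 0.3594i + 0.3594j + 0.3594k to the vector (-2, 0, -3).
(-0.054, -1.854, -3.092)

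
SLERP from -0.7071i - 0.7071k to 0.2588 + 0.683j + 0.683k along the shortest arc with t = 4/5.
-0.2227 - 0.171i - 0.5878j - 0.7587k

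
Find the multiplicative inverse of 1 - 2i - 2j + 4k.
0.04 + 0.08i + 0.08j - 0.16k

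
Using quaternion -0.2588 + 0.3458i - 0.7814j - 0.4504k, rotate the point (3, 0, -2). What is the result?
(-2.067, -2.688, -1.227)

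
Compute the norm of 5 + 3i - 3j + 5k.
√68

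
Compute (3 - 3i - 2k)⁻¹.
0.1364 + 0.1364i + 0.0909k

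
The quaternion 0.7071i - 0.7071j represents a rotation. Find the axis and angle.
axis = (√2/2, -√2/2, 0), θ = π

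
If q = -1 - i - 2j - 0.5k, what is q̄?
-1 + i + 2j + 0.5k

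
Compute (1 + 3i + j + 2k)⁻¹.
0.0667 - 0.2i - 0.0667j - 0.1333k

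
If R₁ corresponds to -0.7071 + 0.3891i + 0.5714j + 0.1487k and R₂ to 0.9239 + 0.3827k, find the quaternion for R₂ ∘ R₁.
-0.7102 + 0.1408i + 0.6768j - 0.1332k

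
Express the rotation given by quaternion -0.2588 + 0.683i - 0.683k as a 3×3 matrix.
[[0.067, -0.3535, -0.933], [0.3535, -0.866, 0.3535], [-0.933, -0.3535, 0.067]]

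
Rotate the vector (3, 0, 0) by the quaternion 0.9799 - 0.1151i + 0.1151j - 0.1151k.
(2.841, -0.756, -0.597)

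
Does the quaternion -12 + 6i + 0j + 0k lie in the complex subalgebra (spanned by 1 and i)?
Yes. The quaternion -12 + 6i has j- and k-coefficients y = z = 0, so it lies in the complex subalgebra spanned by 1 and i.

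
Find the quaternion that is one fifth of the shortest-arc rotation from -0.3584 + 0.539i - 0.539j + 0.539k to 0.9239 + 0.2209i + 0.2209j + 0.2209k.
-0.5779 + 0.4273i - 0.5485j + 0.4273k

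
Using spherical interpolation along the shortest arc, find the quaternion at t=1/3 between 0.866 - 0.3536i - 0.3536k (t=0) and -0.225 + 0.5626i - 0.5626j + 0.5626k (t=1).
0.7142 - 0.4711i + 0.2145j - 0.4711k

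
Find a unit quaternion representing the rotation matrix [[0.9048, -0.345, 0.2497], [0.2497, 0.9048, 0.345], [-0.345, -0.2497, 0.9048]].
0.9636 - 0.1543i + 0.1543j + 0.1543k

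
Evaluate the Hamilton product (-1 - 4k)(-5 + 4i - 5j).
5 - 24i - 11j + 20k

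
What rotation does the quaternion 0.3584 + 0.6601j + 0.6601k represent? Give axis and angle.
axis = (0, √2/2, √2/2), θ = 138°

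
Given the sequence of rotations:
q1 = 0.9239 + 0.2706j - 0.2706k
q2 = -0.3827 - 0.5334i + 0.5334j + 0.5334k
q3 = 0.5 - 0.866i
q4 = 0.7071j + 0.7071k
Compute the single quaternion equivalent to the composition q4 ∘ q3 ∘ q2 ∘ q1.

q2 · q1 = -0.3536 - 0.7815i + 0.2449j + 0.452k
q3 · q2 · q1 = -0.8536 - 0.0845i + 0.5139j + 0.0139k
q4 · q3 · q2 · q1 = -0.3732 - 0.3535i - 0.6633j - 0.5438k
-0.3732 - 0.3535i - 0.6633j - 0.5438k


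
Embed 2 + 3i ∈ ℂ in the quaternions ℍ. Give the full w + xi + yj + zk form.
2 + 3i + 0j + 0k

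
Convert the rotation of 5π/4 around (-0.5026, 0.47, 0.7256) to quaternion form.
-0.3827 - 0.4643i + 0.4342j + 0.6704k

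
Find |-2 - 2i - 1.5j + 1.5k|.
3.536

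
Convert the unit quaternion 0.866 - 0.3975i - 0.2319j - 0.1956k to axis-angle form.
axis = (-0.7949, -0.4638, -0.3912), θ = π/3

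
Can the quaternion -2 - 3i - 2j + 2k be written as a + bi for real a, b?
No. The quaternion -2 - 3i - 2j + 2k has j-coefficient y = -2 and k-coefficient z = 2, not both zero, so it does not lie in the complex subalgebra spanned by 1 and i.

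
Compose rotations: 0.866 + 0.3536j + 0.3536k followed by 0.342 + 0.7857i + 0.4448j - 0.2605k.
0.231 + 0.9298i + 0.2283j + 0.1732k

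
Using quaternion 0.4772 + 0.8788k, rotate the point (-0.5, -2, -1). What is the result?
(1.95, 0.67, -1)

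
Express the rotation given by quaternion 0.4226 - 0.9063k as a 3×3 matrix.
[[-0.6428, 0.766, 0], [-0.766, -0.6428, 0], [0, 0, 1]]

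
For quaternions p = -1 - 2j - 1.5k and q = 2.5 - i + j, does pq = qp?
No: pq = -0.5 + 2.5i - 4.5j - 5.75k ≠ -0.5 - 0.5i - 7.5j - 1.75k = qp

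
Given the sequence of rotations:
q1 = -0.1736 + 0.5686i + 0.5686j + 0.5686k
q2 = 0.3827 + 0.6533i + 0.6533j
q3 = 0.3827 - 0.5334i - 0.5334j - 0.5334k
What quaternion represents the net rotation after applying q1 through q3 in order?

q2 · q1 = -0.8094 + 0.4757i - 0.2673j + 0.2176k
q3 · q2 · q1 = -0.0825 + 0.3551i + 0.1918j + 0.9113k
-0.0825 + 0.3551i + 0.1918j + 0.9113k


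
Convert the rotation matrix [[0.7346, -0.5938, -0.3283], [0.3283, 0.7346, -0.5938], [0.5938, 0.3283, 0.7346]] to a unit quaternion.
0.895 + 0.2576i - 0.2576j + 0.2576k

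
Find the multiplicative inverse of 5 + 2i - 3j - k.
0.1282 - 0.0513i + 0.0769j + 0.0256k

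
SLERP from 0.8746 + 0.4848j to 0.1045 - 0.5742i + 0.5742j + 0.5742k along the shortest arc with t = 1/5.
0.7942 - 0.1459i + 0.5715j + 0.1459k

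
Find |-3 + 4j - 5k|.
√50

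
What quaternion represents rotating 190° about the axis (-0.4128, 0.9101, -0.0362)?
-0.0872 - 0.4112i + 0.9066j - 0.0361k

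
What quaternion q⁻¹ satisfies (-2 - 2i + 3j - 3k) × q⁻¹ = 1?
-0.0769 + 0.0769i - 0.1154j + 0.1154k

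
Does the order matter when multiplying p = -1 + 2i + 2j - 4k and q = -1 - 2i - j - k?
Yes: pq = 3 - 6i + 9j + 7k ≠ 3 + 6i - 11j + 3k = qp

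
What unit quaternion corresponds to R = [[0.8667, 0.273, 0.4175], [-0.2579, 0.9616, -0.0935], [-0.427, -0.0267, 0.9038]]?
0.9659 + 0.0173i + 0.2186j - 0.1374k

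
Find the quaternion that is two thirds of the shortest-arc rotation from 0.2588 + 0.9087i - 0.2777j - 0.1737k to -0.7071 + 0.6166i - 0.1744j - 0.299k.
-0.4247 + 0.8223i - 0.2408j - 0.2924k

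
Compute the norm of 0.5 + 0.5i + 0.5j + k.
1.323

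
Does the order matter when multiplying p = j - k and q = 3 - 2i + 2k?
Yes: pq = 2 + 2i + 5j - k ≠ 2 - 2i + j - 5k = qp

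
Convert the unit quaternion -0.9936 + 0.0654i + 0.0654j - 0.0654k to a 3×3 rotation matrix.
[[0.9829, -0.1214, -0.1385], [0.1385, 0.9829, 0.1214], [0.1214, -0.1385, 0.9829]]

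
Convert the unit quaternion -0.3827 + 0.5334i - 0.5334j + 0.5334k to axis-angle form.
axis = (√3/3, -√3/3, √3/3), θ = 5π/4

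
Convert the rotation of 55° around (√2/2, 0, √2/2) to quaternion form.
0.887 + 0.3265i + 0.3265k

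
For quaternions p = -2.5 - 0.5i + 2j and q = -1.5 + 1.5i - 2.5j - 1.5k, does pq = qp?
No: pq = 9.5 - 6i + 2.5j + 2k ≠ 9.5 + 4j + 5.5k = qp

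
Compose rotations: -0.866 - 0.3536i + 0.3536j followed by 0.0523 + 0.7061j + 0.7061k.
-0.295 - 0.2682i - 0.8427j - 0.3618k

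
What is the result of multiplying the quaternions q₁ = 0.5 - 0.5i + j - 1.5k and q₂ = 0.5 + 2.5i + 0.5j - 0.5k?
0.25 + 1.25i - 3.25j - 3.75k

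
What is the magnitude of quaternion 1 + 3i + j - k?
√12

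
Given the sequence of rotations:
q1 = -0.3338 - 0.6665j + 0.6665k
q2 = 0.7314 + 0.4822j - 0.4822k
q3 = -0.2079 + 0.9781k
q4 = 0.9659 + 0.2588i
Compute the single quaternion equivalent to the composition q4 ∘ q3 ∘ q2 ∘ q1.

q2 · q1 = 0.3986 - 0.6484j + 0.6484k
q3 · q2 · q1 = -0.7171 + 0.6342i + 0.1348j + 0.2551k
q4 · q3 · q2 · q1 = -0.8568 + 0.427i + 0.0642j + 0.2813k
-0.8568 + 0.427i + 0.0642j + 0.2813k


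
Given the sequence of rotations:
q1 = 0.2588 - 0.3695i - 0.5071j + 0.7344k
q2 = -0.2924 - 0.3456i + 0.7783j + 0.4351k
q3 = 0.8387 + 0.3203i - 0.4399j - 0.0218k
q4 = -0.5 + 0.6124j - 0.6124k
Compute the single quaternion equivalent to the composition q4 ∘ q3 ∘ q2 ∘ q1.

q2 · q1 = -0.1282 + 0.8108i + 0.4427j + 0.3607k
q3 · q2 · q1 = -0.1646 + 0.4899i + 0.2945j + 0.8038k
q4 · q3 · q2 · q1 = 0.3942 + 0.4276i - 0.5481j - 0.6011k
0.3942 + 0.4276i - 0.5481j - 0.6011k


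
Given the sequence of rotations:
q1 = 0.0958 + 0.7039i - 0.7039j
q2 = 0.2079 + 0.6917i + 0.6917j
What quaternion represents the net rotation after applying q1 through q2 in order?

q2 · q1 = 0.0199 + 0.2126i - 0.0801j - 0.9738k
0.0199 + 0.2126i - 0.0801j - 0.9738k


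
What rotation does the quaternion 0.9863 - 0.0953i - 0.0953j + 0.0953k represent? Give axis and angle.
axis = (-√3/3, -√3/3, √3/3), θ = 19°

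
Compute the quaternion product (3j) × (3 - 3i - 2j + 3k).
6 + 9i + 9j + 9k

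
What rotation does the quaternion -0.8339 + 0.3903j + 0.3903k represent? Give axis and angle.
axis = (0, √2/2, √2/2), θ = 293°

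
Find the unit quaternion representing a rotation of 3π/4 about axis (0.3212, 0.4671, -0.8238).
0.3827 + 0.2968i + 0.4315j - 0.7611k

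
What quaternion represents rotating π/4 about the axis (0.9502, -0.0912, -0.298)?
0.9239 + 0.3636i - 0.0349j - 0.114k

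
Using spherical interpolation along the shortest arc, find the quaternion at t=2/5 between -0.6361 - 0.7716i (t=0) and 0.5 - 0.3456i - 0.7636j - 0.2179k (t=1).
-0.7894 - 0.4132i + 0.4366j + 0.1246k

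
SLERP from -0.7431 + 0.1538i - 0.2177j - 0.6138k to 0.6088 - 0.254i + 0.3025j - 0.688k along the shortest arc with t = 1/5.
-0.858 + 0.2142i - 0.2868j - 0.3684k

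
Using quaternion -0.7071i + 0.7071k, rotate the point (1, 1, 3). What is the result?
(-3, -1, -1)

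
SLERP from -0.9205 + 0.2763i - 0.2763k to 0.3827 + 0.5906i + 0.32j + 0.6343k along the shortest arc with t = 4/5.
-0.5708 - 0.4485i - 0.2812j - 0.6277k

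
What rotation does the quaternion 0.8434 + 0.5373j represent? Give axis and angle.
axis = (0, 1, 0), θ = 65°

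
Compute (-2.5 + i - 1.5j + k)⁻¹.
-0.2381 - 0.0952i + 0.1429j - 0.0952k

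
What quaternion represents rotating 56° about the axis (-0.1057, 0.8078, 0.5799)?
0.8829 - 0.0496i + 0.3792j + 0.2722k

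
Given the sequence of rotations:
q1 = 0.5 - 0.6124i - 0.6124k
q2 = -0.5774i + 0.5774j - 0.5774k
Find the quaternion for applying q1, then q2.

q2 · q1 = -0.7072 - 0.6423i + 0.2887j + 0.0649k
-0.7072 - 0.6423i + 0.2887j + 0.0649k


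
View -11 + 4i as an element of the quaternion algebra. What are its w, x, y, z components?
-11 + 4i + 0j + 0k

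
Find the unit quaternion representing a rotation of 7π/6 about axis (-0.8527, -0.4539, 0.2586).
-0.2588 - 0.8236i - 0.4384j + 0.2498k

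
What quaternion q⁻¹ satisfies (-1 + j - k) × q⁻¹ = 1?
-0.3333 - 0.3333j + 0.3333k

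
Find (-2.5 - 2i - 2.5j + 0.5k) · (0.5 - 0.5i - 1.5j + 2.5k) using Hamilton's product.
-7.25 - 5.25i + 7.25j - 4.25k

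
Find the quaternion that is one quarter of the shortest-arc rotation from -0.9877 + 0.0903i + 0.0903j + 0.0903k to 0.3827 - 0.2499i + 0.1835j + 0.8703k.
-0.9654 + 0.1582i + 0.0172j - 0.2064k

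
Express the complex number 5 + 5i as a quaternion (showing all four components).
5 + 5i + 0j + 0k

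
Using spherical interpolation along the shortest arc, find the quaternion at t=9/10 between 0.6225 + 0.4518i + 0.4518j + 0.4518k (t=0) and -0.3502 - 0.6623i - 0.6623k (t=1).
0.3854 + 0.6516i + 0.0481j + 0.6516k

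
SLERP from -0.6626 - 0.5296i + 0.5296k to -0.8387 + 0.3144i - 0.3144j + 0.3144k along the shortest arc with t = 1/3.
-0.8093 - 0.2662i - 0.1215j + 0.5093k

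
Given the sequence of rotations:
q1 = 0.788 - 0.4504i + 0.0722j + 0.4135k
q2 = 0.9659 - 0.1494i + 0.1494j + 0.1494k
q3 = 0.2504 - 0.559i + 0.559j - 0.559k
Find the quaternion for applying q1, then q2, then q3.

q2 · q1 = 0.6213 - 0.5018i + 0.182j + 0.5736k
q3 · q2 · q1 = 0.094 - 0.0506i + 0.994j - 0.0249k
0.094 - 0.0506i + 0.994j - 0.0249k


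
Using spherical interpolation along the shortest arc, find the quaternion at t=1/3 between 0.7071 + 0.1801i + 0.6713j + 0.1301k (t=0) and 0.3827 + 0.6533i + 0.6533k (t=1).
0.6811 + 0.3953i + 0.5016j + 0.358k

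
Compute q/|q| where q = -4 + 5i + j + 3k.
-0.5601 + 0.7001i + 0.14j + 0.4201k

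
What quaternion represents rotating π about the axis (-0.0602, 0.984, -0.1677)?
-0.0602i + 0.984j - 0.1677k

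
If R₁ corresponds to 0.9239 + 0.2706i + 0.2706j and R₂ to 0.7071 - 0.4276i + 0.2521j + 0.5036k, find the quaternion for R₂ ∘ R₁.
0.7008 - 0.34i + 0.5605j + 0.2813k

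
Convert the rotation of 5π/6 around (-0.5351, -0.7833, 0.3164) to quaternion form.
0.2588 - 0.5169i - 0.7566j + 0.3056k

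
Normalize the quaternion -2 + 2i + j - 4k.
-0.4 + 0.4i + 0.2j - 0.8k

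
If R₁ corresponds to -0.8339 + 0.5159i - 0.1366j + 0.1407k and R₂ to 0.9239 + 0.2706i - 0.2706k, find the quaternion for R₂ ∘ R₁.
-0.872 + 0.214i - 0.3039j + 0.3187k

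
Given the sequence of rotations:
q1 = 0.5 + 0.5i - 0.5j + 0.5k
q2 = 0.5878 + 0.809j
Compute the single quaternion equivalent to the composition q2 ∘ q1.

q2 · q1 = 0.6984 + 0.6984i + 0.1106j - 0.1106k
0.6984 + 0.6984i + 0.1106j - 0.1106k


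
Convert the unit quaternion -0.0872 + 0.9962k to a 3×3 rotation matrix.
[[-0.9848, 0.1737, 0], [-0.1737, -0.9848, 0], [0, 0, 1]]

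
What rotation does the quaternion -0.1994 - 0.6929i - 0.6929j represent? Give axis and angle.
axis = (-√2/2, -√2/2, 0), θ = 203°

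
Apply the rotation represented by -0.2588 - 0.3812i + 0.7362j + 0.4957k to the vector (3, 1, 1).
(-2.79, -1.703, 0.562)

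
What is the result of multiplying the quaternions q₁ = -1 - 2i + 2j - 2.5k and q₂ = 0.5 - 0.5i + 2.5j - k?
-9 + 3.75i - 2.25j - 4.25k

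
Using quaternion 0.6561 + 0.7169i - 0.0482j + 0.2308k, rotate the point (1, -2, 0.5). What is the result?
(1.767, 0.021, -1.459)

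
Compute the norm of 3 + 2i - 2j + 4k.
√33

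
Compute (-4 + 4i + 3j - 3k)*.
-4 - 4i - 3j + 3k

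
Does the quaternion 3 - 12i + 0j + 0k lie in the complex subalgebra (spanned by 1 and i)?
Yes. The quaternion 3 - 12i has j- and k-coefficients y = z = 0, so it lies in the complex subalgebra spanned by 1 and i.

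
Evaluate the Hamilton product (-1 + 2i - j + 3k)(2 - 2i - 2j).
12i - 6j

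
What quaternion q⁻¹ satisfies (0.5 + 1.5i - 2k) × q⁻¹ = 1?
0.0769 - 0.2308i + 0.3077k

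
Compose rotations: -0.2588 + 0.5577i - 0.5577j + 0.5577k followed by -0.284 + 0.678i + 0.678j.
0.0735 + 0.0443i - 0.3952j - 0.9146k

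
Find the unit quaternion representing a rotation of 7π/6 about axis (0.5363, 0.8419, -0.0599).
-0.2588 + 0.518i + 0.8132j - 0.0579k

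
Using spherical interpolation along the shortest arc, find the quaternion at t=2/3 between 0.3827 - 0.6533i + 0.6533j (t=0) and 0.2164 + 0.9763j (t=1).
0.292 - 0.238i + 0.9263j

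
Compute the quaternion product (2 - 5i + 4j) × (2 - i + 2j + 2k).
-9 - 4i + 22j - 2k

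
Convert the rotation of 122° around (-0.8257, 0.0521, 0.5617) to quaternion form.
0.4848 - 0.7222i + 0.0456j + 0.4913k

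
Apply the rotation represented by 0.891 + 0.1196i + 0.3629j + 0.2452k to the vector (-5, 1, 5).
(0.095, -1.943, 6.871)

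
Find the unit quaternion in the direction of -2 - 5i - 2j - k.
-0.343 - 0.8575i - 0.343j - 0.1715k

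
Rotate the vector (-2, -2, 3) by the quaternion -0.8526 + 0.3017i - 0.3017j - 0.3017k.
(1.118, 0.153, 3.966)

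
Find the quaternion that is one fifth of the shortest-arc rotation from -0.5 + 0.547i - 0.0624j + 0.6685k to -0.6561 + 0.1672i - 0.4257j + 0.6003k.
-0.5458 + 0.4812i - 0.1405j + 0.6714k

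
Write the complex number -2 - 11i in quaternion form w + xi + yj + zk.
-2 - 11i + 0j + 0k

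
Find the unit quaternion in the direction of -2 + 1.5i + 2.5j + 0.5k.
-0.5601 + 0.4201i + 0.7001j + 0.14k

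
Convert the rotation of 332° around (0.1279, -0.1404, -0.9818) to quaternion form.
-0.9703 + 0.0309i - 0.034j - 0.2375k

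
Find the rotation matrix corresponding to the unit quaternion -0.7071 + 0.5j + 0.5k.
[[0, 0.7071, -0.7071], [-0.7071, 0.5, 0.5], [0.7071, 0.5, 0.5]]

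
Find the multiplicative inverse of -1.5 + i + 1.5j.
-0.2727 - 0.1818i - 0.2727j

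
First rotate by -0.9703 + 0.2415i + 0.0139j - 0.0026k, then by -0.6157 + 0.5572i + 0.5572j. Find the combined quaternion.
0.4551 - 0.6908i - 0.5478j - 0.1252k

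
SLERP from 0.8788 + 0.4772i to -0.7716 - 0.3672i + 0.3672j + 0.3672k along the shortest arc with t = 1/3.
0.8717 + 0.4553i - 0.128j - 0.128k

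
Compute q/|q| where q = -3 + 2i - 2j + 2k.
-0.6547 + 0.4364i - 0.4364j + 0.4364k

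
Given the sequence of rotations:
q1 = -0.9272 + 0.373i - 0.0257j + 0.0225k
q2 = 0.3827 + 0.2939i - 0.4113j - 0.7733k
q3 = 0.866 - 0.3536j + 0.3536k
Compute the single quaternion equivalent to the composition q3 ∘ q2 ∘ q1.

q2 · q1 = -0.4576 - 0.1589i + 0.0765j + 0.8715k
q3 · q2 · q1 = -0.6774 - 0.4728i + 0.1719j + 0.5367k
-0.6774 - 0.4728i + 0.1719j + 0.5367k


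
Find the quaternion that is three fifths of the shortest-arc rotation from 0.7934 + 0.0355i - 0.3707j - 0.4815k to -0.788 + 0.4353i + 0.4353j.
0.8377 - 0.2599i - 0.4338j - 0.2061k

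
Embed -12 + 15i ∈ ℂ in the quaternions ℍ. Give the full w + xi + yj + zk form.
-12 + 15i + 0j + 0k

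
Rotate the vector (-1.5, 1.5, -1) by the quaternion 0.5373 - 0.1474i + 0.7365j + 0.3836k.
(-1.054, -0.023, 2.095)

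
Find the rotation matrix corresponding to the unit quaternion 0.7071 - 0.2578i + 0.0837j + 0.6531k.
[[0.1329, -0.9668, -0.2184], [0.8805, 0.014, 0.4739], [-0.4551, -0.2553, 0.8531]]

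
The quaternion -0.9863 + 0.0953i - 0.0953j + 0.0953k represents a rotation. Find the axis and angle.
axis = (√3/3, -√3/3, √3/3), θ = 341°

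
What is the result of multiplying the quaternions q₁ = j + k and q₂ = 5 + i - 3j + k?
2 + 4i + 6j + 4k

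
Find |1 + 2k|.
√5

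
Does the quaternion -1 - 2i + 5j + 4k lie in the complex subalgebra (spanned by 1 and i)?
No. The quaternion -1 - 2i + 5j + 4k has j-coefficient y = 5 and k-coefficient z = 4, not both zero, so it does not lie in the complex subalgebra spanned by 1 and i.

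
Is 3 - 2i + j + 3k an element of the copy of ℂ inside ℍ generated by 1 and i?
No. The quaternion 3 - 2i + j + 3k has j-coefficient y = 1 and k-coefficient z = 3, not both zero, so it does not lie in the complex subalgebra spanned by 1 and i.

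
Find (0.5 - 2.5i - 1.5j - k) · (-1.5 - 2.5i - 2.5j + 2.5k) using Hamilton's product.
-8.25 - 3.75i + 9.75j + 5.25k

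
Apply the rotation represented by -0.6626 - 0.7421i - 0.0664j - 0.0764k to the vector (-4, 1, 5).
(-2.914, -5.779, 0.341)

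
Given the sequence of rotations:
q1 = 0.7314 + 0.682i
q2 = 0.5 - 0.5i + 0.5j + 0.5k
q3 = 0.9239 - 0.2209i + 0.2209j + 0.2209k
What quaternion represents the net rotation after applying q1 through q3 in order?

q2 · q1 = 0.7067 - 0.0247i + 0.7067j + 0.0247k
q3 · q2 · q1 = 0.4859 - 0.3296i + 0.809j + 0.0283k
0.4859 - 0.3296i + 0.809j + 0.0283k


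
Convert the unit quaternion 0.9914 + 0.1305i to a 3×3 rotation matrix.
[[1, 0, 0], [0, 0.9659, -0.2588], [0, 0.2588, 0.9659]]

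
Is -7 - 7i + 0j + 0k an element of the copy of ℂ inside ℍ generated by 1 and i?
Yes. The quaternion -7 - 7i has j- and k-coefficients y = z = 0, so it lies in the complex subalgebra spanned by 1 and i.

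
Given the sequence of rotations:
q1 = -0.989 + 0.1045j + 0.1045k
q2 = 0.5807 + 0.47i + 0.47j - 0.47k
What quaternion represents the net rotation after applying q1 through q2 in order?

q2 · q1 = -0.5743 - 0.3666i - 0.4533j + 0.5746k
-0.5743 - 0.3666i - 0.4533j + 0.5746k


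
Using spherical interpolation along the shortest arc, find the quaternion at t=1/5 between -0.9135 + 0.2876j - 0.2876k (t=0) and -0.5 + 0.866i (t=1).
-0.9119 + 0.2118i + 0.2486j - 0.2486k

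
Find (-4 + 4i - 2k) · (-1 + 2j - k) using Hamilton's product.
2 - 4j + 14k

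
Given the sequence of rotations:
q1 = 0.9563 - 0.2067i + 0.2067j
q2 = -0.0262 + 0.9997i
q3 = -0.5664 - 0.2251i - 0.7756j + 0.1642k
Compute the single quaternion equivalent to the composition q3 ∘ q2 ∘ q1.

q2 · q1 = 0.1816 + 0.9614i - 0.0054j + 0.2066k
q3 · q2 · q1 = 0.0754 - 0.7448i + 0.0666j + 0.6597k
0.0754 - 0.7448i + 0.0666j + 0.6597k


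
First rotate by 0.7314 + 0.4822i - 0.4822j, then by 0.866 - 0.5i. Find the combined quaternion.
0.8745 + 0.0519i - 0.4176j + 0.2411k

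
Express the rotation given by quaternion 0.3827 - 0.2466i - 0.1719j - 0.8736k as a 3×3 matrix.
[[-0.5855, 0.7534, 0.2993], [-0.5839, -0.648, 0.4891], [0.5624, 0.1116, 0.8193]]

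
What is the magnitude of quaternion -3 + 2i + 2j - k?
√18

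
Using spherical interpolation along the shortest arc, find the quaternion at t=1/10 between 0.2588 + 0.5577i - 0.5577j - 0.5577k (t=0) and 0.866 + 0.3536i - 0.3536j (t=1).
0.3388 + 0.5564i - 0.5564j - 0.5158k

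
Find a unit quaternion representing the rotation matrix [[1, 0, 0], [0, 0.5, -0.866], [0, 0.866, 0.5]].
0.866 + 0.5i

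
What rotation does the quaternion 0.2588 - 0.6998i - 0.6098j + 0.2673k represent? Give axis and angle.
axis = (-0.7245, -0.6313, 0.2767), θ = 5π/6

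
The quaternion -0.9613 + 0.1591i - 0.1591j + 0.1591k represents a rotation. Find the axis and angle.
axis = (√3/3, -√3/3, √3/3), θ = 328°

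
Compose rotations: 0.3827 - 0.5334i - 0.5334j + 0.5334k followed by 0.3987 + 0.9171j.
0.6418 + 0.2765i + 0.1383j + 0.7018k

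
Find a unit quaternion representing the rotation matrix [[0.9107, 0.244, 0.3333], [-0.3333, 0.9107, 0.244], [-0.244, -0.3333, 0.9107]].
0.9659 - 0.1494i + 0.1494j - 0.1494k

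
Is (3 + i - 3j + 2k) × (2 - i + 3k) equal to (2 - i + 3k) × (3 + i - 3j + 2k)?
No: pq = 1 - 10i - 11j + 10k ≠ 1 + 8i - j + 16k = qp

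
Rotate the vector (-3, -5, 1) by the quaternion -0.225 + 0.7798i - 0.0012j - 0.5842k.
(-0.539, 4.063, 4.266)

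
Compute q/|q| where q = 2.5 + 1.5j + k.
0.8111 + 0.4867j + 0.3244k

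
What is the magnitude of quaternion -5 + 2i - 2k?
√33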